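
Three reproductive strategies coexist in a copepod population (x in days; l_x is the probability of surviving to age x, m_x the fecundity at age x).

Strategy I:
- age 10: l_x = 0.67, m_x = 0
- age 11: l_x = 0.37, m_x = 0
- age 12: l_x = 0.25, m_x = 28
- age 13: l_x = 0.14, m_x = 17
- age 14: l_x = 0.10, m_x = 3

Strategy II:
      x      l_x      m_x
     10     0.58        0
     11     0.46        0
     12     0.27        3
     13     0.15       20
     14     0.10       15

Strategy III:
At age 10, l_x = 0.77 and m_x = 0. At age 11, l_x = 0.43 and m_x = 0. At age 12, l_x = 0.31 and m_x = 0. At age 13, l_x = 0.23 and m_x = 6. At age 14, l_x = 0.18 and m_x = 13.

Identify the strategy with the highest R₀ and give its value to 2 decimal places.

9.68

Strategy I: R₀ = 0.67×0 + 0.37×0 + 0.25×28 + 0.14×17 + 0.10×3 = 9.6800
Strategy II: R₀ = 0.58×0 + 0.46×0 + 0.27×3 + 0.15×20 + 0.10×15 = 5.3100
Strategy III: R₀ = 0.77×0 + 0.43×0 + 0.31×0 + 0.23×6 + 0.18×13 = 3.7200
Highest R₀: strategy I with 9.6800.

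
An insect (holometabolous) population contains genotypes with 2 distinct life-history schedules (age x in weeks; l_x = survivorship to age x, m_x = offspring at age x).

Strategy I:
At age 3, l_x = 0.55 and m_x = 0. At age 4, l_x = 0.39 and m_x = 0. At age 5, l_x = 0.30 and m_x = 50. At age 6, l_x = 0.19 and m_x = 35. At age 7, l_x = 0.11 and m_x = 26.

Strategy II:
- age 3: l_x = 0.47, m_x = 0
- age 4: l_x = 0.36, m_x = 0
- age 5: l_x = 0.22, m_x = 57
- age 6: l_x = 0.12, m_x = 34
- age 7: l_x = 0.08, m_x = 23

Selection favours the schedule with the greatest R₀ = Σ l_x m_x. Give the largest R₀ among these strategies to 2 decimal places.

Strategy I: R₀ = 0.55×0 + 0.39×0 + 0.30×50 + 0.19×35 + 0.11×26 = 24.5100
Strategy II: R₀ = 0.47×0 + 0.36×0 + 0.22×57 + 0.12×34 + 0.08×23 = 18.4600
Highest R₀: strategy I with 24.5100.

24.51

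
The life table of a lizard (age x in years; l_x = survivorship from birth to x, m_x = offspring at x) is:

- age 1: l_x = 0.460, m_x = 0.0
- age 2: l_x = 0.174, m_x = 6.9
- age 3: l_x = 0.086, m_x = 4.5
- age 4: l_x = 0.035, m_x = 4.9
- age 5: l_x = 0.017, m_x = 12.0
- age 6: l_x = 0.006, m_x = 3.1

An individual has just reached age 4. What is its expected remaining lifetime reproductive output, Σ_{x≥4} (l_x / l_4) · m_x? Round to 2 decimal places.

11.26

l_4 = 0.035. Conditional survival from age 4 to x is l_x / l_4.
  x=4: (0.035/0.035) × 4.9 = 4.9000
  x=5: (0.017/0.035) × 12.0 = 5.8286
  x=6: (0.006/0.035) × 3.1 = 0.5314
Sum = 4.9000 + 5.8286 + 0.5314 = 11.2600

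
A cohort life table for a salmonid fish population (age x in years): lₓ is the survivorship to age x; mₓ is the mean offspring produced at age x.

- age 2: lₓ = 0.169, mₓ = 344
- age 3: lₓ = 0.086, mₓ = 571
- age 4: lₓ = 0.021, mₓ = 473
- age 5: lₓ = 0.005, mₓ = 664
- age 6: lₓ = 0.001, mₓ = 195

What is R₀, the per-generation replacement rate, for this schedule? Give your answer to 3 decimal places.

R₀ = Σ lₓ mₓ:
  age 2: 0.169 × 344 = 58.1360
  age 3: 0.086 × 571 = 49.1060
  age 4: 0.021 × 473 = 9.9330
  age 5: 0.005 × 664 = 3.3200
  age 6: 0.001 × 195 = 0.1950
R₀ = 58.1360 + 49.1060 + 9.9330 + 3.3200 + 0.1950 = 120.6900

120.690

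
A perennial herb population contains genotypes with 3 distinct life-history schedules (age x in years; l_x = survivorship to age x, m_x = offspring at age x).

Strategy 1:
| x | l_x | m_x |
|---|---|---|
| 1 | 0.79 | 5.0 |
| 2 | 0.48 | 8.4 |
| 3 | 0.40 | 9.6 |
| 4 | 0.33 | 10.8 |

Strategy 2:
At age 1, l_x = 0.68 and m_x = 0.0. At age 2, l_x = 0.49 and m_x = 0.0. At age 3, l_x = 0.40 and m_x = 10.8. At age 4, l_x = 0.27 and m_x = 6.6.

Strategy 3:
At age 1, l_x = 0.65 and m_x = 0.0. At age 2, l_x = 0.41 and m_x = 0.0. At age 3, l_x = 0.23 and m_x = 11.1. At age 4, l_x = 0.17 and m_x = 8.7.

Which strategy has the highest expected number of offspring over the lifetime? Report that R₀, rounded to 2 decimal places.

15.39

Strategy 1: R₀ = 0.79×5.0 + 0.48×8.4 + 0.40×9.6 + 0.33×10.8 = 15.3860
Strategy 2: R₀ = 0.68×0.0 + 0.49×0.0 + 0.40×10.8 + 0.27×6.6 = 6.1020
Strategy 3: R₀ = 0.65×0.0 + 0.41×0.0 + 0.23×11.1 + 0.17×8.7 = 4.0320
Highest R₀: strategy 1 with 15.3860.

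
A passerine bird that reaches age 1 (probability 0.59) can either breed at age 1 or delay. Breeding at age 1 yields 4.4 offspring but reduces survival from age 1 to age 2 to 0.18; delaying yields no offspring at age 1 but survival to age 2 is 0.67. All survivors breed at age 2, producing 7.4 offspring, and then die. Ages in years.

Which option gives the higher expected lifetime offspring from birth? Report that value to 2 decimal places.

3.38

breed at age 1: R₀ = 0.59 × (4.4 + 0.18 × 7.4) = 0.59 × 5.7320 = 3.3819
delay to age 2: R₀ = 0.59 × (0.67 × 7.4) = 0.59 × 4.9580 = 2.9252
Higher: breed at age 1 (3.3819).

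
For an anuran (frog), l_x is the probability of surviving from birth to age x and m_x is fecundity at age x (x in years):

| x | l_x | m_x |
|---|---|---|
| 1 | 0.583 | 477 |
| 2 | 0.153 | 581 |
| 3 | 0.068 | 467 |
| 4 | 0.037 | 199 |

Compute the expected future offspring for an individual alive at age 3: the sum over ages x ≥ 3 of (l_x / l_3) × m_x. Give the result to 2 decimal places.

575.28

l_3 = 0.068. Conditional survival from age 3 to x is l_x / l_3.
  x=3: (0.068/0.068) × 467 = 467.0000
  x=4: (0.037/0.068) × 199 = 108.2794
Sum = 467.0000 + 108.2794 = 575.2794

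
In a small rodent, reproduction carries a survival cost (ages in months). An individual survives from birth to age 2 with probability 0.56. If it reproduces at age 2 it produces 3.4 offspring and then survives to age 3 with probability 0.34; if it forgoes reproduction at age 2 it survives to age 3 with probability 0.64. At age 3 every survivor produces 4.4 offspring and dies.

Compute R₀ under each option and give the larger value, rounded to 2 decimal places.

2.74

breed at age 2: R₀ = 0.56 × (3.4 + 0.34 × 4.4) = 0.56 × 4.8960 = 2.7418
delay to age 3: R₀ = 0.56 × (0.64 × 4.4) = 0.56 × 2.8160 = 1.5770
Higher: breed at age 2 (2.7418).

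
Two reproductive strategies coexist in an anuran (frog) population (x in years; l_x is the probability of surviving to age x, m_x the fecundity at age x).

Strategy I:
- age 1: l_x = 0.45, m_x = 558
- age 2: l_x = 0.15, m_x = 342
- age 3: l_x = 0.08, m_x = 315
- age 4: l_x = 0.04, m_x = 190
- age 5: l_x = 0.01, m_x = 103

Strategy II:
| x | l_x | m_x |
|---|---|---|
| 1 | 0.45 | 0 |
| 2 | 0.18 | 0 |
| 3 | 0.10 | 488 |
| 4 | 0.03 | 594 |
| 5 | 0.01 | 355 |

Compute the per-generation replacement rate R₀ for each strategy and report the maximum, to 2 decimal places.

336.23

Strategy I: R₀ = 0.45×558 + 0.15×342 + 0.08×315 + 0.04×190 + 0.01×103 = 336.2300
Strategy II: R₀ = 0.45×0 + 0.18×0 + 0.10×488 + 0.03×594 + 0.01×355 = 70.1700
Highest R₀: strategy I with 336.2300.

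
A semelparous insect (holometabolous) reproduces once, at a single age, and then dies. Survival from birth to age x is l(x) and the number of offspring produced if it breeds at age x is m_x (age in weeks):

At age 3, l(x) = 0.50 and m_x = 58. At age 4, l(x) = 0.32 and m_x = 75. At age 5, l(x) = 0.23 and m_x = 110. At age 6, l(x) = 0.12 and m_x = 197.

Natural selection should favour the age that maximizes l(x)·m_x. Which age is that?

Expected offspring if breeding at age x = l(x) × m_x:
  age 3: 0.50 × 58 = 29.000
  age 4: 0.32 × 75 = 24.000
  age 5: 0.23 × 110 = 25.300
  age 6: 0.12 × 197 = 23.640
Maximum at age 3 (29.000).

3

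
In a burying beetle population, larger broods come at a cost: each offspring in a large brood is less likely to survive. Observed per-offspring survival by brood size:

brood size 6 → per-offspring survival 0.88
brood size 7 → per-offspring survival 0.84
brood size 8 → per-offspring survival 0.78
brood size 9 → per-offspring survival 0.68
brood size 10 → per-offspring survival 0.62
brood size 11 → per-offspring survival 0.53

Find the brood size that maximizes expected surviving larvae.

Expected surviving larvae = c × s(c):
  c=6: 6 × 0.88 = 5.280
  c=7: 7 × 0.84 = 5.880
  c=8: 8 × 0.78 = 6.240
  c=9: 9 × 0.68 = 6.120
  c=10: 10 × 0.62 = 6.200
  c=11: 11 × 0.53 = 5.830
Maximum at c = 8 (6.240 surviving larvae).

8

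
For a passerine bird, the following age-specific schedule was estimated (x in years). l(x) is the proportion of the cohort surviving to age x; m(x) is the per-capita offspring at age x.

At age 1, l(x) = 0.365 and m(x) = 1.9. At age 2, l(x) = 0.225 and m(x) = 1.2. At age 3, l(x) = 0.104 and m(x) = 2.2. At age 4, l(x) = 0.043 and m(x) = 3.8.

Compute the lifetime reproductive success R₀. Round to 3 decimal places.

R₀ = Σ l(x) m(x):
  age 1: 0.365 × 1.9 = 0.6935
  age 2: 0.225 × 1.2 = 0.2700
  age 3: 0.104 × 2.2 = 0.2288
  age 4: 0.043 × 3.8 = 0.1634
R₀ = 0.6935 + 0.2700 + 0.2288 + 0.1634 = 1.3557

1.356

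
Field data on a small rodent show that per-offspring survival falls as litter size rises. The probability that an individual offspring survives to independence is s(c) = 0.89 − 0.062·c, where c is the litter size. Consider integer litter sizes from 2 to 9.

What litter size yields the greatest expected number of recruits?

Expected recruits = c × s(c):
  c=2: 2 × 0.766 = 1.532
  c=3: 3 × 0.704 = 2.112
  c=4: 4 × 0.642 = 2.568
  c=5: 5 × 0.580 = 2.900
  c=6: 6 × 0.518 = 3.108
  c=7: 7 × 0.456 = 3.192
  c=8: 8 × 0.394 = 3.152
  c=9: 9 × 0.332 = 2.988
Maximum at c = 7 (3.192 recruits).

7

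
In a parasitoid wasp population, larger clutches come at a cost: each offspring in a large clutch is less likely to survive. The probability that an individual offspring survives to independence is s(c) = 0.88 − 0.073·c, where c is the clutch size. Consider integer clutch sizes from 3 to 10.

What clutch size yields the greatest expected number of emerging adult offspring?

6

Expected emerging adult offspring = c × s(c):
  c=3: 3 × 0.661 = 1.983
  c=4: 4 × 0.588 = 2.352
  c=5: 5 × 0.515 = 2.575
  c=6: 6 × 0.442 = 2.652
  c=7: 7 × 0.369 = 2.583
  c=8: 8 × 0.296 = 2.368
  c=9: 9 × 0.223 = 2.007
  c=10: 10 × 0.150 = 1.500
Maximum at c = 6 (2.652 emerging adult offspring).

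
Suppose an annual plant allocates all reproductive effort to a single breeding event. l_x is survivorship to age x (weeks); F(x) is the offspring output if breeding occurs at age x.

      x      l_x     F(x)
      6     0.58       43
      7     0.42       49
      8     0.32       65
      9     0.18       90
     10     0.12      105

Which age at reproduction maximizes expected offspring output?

6

Expected offspring if breeding at age x = l_x × F(x):
  age 6: 0.58 × 43 = 24.940
  age 7: 0.42 × 49 = 20.580
  age 8: 0.32 × 65 = 20.800
  age 9: 0.18 × 90 = 16.200
  age 10: 0.12 × 105 = 12.600
Maximum at age 6 (24.940).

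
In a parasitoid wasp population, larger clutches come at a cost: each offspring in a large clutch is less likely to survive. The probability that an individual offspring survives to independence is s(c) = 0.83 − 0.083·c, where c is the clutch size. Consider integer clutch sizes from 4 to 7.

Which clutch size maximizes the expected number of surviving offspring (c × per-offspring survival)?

Expected surviving offspring = c × s(c):
  c=4: 4 × 0.498 = 1.992
  c=5: 5 × 0.415 = 2.075
  c=6: 6 × 0.332 = 1.992
  c=7: 7 × 0.249 = 1.743
Maximum at c = 5 (2.075 surviving offspring).

5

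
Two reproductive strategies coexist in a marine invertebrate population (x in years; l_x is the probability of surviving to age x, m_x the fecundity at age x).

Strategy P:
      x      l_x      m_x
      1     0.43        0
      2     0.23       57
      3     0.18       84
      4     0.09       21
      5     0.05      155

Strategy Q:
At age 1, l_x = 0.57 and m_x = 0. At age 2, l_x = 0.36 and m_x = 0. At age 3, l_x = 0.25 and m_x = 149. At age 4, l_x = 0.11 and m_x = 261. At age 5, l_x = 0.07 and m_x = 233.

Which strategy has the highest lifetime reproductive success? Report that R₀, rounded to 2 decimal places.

Strategy P: R₀ = 0.43×0 + 0.23×57 + 0.18×84 + 0.09×21 + 0.05×155 = 37.8700
Strategy Q: R₀ = 0.57×0 + 0.36×0 + 0.25×149 + 0.11×261 + 0.07×233 = 82.2700
Highest R₀: strategy Q with 82.2700.

82.27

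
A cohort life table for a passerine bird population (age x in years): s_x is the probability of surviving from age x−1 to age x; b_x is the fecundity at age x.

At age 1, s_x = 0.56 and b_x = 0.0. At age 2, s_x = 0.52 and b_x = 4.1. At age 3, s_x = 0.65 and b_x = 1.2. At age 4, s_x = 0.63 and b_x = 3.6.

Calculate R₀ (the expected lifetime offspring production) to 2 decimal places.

Survivorship from birth: l_x = s_1·s_2·…·s_x.
  l_1 = 0.56000
  l_2 = 0.29120
  l_3 = 0.18928
  l_4 = 0.11925
R₀ = Σ l_x b_x:
  age 1: 0.56000 × 0.0 = 0.0000
  age 2: 0.29120 × 4.1 = 1.1939
  age 3: 0.18928 × 1.2 = 0.2271
  age 4: 0.11925 × 3.6 = 0.4293
R₀ = 0.0000 + 1.1939 + 0.2271 + 0.4293 = 1.8504

1.85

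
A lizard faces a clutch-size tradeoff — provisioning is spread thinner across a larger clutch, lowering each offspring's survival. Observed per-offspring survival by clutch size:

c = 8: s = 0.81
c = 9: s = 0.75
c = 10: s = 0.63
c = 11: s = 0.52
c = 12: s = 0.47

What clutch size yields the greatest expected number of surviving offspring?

9

Expected surviving offspring = c × s(c):
  c=8: 8 × 0.81 = 6.480
  c=9: 9 × 0.75 = 6.750
  c=10: 10 × 0.63 = 6.300
  c=11: 11 × 0.52 = 5.720
  c=12: 12 × 0.47 = 5.640
Maximum at c = 9 (6.750 surviving offspring).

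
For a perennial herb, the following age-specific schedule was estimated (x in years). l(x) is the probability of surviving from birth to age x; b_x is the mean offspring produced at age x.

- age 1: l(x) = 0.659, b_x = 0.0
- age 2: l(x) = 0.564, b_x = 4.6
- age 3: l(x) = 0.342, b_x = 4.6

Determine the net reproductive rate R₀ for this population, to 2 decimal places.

R₀ = Σ l(x) b_x:
  age 1: 0.659 × 0.0 = 0.0000
  age 2: 0.564 × 4.6 = 2.5944
  age 3: 0.342 × 4.6 = 1.5732
R₀ = 0.0000 + 2.5944 + 1.5732 = 4.1676

4.17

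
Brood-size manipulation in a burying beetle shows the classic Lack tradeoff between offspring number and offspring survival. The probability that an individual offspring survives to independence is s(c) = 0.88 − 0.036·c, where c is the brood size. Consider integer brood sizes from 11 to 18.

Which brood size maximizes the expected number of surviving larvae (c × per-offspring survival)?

Expected surviving larvae = c × s(c):
  c=11: 11 × 0.484 = 5.324
  c=12: 12 × 0.448 = 5.376
  c=13: 13 × 0.412 = 5.356
  c=14: 14 × 0.376 = 5.264
  c=15: 15 × 0.340 = 5.100
  c=16: 16 × 0.304 = 4.864
  c=17: 17 × 0.268 = 4.556
  c=18: 18 × 0.232 = 4.176
Maximum at c = 12 (5.376 surviving larvae).

12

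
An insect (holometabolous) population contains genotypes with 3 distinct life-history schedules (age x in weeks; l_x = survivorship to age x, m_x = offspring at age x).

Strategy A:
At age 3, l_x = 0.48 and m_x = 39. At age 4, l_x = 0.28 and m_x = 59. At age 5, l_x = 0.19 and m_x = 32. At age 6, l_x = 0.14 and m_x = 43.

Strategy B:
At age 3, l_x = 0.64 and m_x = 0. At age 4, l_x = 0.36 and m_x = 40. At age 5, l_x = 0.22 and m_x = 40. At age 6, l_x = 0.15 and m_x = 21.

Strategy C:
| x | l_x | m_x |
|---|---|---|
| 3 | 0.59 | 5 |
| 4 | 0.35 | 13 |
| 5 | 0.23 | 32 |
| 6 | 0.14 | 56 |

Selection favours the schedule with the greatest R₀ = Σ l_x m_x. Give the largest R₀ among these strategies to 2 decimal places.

Strategy A: R₀ = 0.48×39 + 0.28×59 + 0.19×32 + 0.14×43 = 47.3400
Strategy B: R₀ = 0.64×0 + 0.36×40 + 0.22×40 + 0.15×21 = 26.3500
Strategy C: R₀ = 0.59×5 + 0.35×13 + 0.23×32 + 0.14×56 = 22.7000
Highest R₀: strategy A with 47.3400.

47.34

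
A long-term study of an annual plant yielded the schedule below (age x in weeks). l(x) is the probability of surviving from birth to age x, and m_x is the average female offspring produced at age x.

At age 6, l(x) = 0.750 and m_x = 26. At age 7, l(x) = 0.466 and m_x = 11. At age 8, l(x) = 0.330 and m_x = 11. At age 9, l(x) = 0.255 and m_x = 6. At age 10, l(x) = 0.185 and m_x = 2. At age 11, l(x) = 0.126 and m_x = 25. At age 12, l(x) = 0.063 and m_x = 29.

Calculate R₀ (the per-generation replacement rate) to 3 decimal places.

35.133

R₀ = Σ l(x) m_x:
  age 6: 0.750 × 26 = 19.5000
  age 7: 0.466 × 11 = 5.1260
  age 8: 0.330 × 11 = 3.6300
  age 9: 0.255 × 6 = 1.5300
  age 10: 0.185 × 2 = 0.3700
  age 11: 0.126 × 25 = 3.1500
  age 12: 0.063 × 29 = 1.8270
R₀ = 19.5000 + 5.1260 + 3.6300 + 1.5300 + 0.3700 + 3.1500 + 1.8270 = 35.1330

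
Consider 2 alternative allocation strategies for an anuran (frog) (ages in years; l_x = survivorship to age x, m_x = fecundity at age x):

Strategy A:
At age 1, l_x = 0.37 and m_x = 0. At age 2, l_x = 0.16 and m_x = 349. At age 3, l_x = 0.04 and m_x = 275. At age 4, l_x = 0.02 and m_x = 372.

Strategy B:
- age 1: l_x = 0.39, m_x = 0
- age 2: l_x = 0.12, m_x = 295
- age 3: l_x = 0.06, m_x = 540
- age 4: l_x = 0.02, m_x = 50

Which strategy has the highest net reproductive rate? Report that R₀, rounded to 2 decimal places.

Strategy A: R₀ = 0.37×0 + 0.16×349 + 0.04×275 + 0.02×372 = 74.2800
Strategy B: R₀ = 0.39×0 + 0.12×295 + 0.06×540 + 0.02×50 = 68.8000
Highest R₀: strategy A with 74.2800.

74.28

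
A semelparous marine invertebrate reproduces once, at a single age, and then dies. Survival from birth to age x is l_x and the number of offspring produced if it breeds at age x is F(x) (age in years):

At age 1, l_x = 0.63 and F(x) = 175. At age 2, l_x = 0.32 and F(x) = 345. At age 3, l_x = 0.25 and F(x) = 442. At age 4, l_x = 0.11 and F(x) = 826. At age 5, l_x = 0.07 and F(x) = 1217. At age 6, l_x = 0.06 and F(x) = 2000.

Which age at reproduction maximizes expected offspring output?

6

Expected offspring if breeding at age x = l_x × F(x):
  age 1: 0.63 × 175 = 110.250
  age 2: 0.32 × 345 = 110.400
  age 3: 0.25 × 442 = 110.500
  age 4: 0.11 × 826 = 90.860
  age 5: 0.07 × 1217 = 85.190
  age 6: 0.06 × 2000 = 120.000
Maximum at age 6 (120.000).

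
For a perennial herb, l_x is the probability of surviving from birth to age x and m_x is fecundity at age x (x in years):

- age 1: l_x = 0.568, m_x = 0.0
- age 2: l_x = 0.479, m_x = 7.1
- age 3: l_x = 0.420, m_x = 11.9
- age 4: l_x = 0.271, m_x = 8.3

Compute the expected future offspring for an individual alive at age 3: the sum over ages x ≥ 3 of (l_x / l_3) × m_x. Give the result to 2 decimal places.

l_3 = 0.420. Conditional survival from age 3 to x is l_x / l_3.
  x=3: (0.420/0.420) × 11.9 = 11.9000
  x=4: (0.271/0.420) × 8.3 = 5.3555
Sum = 11.9000 + 5.3555 = 17.2555

17.26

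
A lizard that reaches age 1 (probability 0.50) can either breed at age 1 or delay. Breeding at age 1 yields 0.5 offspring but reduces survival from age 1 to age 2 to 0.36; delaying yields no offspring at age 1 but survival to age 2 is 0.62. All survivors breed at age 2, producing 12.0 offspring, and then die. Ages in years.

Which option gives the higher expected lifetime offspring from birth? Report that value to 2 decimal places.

3.72

breed at age 1: R₀ = 0.50 × (0.5 + 0.36 × 12.0) = 0.50 × 4.8200 = 2.4100
delay to age 2: R₀ = 0.50 × (0.62 × 12.0) = 0.50 × 7.4400 = 3.7200
Higher: delay to age 2 (3.7200).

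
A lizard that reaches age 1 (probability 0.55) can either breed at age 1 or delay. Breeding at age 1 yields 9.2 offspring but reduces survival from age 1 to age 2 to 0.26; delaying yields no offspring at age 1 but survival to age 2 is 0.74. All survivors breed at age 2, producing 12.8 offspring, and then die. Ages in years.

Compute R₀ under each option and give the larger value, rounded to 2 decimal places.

breed at age 1: R₀ = 0.55 × (9.2 + 0.26 × 12.8) = 0.55 × 12.5280 = 6.8904
delay to age 2: R₀ = 0.55 × (0.74 × 12.8) = 0.55 × 9.4720 = 5.2096
Higher: breed at age 1 (6.8904).

6.89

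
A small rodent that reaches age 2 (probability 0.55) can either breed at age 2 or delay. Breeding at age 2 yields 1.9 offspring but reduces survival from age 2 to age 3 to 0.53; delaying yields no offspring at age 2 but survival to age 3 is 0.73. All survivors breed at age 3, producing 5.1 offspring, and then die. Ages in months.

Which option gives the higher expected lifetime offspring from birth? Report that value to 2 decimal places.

breed at age 2: R₀ = 0.55 × (1.9 + 0.53 × 5.1) = 0.55 × 4.6030 = 2.5316
delay to age 3: R₀ = 0.55 × (0.73 × 5.1) = 0.55 × 3.7230 = 2.0476
Higher: breed at age 2 (2.5316).

2.53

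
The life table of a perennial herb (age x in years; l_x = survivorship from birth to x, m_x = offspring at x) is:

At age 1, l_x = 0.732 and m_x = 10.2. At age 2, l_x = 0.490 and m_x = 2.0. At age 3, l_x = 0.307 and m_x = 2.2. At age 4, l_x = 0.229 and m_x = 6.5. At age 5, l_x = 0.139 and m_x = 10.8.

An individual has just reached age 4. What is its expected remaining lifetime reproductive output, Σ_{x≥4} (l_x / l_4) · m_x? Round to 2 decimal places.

l_4 = 0.229. Conditional survival from age 4 to x is l_x / l_4.
  x=4: (0.229/0.229) × 6.5 = 6.5000
  x=5: (0.139/0.229) × 10.8 = 6.5555
Sum = 6.5000 + 6.5555 = 13.0555

13.06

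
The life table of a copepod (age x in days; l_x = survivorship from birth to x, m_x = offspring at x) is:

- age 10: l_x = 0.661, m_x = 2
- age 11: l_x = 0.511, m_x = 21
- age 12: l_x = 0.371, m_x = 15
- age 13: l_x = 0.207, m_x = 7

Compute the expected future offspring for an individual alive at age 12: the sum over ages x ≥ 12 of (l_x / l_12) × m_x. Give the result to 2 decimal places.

l_12 = 0.371. Conditional survival from age 12 to x is l_x / l_12.
  x=12: (0.371/0.371) × 15 = 15.0000
  x=13: (0.207/0.371) × 7 = 3.9057
Sum = 15.0000 + 3.9057 = 18.9057

18.91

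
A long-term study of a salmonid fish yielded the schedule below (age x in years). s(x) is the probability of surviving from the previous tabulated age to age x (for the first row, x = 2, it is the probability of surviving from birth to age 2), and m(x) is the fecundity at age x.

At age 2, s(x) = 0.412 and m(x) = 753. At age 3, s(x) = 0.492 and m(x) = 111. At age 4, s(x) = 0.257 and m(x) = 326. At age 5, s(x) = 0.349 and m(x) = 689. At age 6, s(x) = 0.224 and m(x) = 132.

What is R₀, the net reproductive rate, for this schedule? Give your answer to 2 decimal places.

362.78

Survivorship from birth: l_x = s_2·s_3·…·s_x.
  l_2 = 0.41200
  l_3 = 0.20270
  l_4 = 0.05209
  l_5 = 0.01818
  l_6 = 0.00407
R₀ = Σ l_x m(x):
  age 2: 0.41200 × 753 = 310.2360
  age 3: 0.20270 × 111 = 22.4997
  age 4: 0.05209 × 326 = 16.9813
  age 5: 0.01818 × 689 = 12.5260
  age 6: 0.00407 × 132 = 0.5372
R₀ = 310.2360 + 22.4997 + 16.9813 + 12.5260 + 0.5372 = 362.7803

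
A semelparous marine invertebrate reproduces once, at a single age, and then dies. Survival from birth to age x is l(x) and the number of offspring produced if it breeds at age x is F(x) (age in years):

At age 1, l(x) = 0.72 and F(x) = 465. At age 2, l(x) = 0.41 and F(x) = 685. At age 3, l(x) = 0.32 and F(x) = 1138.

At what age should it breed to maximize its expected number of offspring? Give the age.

Expected offspring if breeding at age x = l(x) × F(x):
  age 1: 0.72 × 465 = 334.800
  age 2: 0.41 × 685 = 280.850
  age 3: 0.32 × 1138 = 364.160
Maximum at age 3 (364.160).

3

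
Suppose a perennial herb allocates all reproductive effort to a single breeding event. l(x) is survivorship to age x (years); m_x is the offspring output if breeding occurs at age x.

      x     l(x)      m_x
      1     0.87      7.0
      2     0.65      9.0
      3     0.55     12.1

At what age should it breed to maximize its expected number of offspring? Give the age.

Expected offspring if breeding at age x = l(x) × m_x:
  age 1: 0.87 × 7.0 = 6.090
  age 2: 0.65 × 9.0 = 5.850
  age 3: 0.55 × 12.1 = 6.655
Maximum at age 3 (6.655).

3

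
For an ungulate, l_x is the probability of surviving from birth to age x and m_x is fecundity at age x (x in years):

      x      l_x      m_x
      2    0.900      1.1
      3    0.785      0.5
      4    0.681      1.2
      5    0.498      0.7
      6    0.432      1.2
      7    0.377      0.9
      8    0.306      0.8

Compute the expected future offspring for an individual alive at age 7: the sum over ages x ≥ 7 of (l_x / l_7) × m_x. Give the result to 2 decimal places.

l_7 = 0.377. Conditional survival from age 7 to x is l_x / l_7.
  x=7: (0.377/0.377) × 0.9 = 0.9000
  x=8: (0.306/0.377) × 0.8 = 0.6493
Sum = 0.9000 + 0.6493 = 1.5493

1.55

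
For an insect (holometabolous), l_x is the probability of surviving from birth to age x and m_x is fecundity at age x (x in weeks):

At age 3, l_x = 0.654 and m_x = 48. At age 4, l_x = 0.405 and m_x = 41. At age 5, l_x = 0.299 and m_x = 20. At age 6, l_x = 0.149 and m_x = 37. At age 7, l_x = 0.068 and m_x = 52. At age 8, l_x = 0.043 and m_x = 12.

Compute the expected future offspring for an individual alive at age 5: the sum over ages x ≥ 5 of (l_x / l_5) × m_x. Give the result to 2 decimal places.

l_5 = 0.299. Conditional survival from age 5 to x is l_x / l_5.
  x=5: (0.299/0.299) × 20 = 20.0000
  x=6: (0.149/0.299) × 37 = 18.4381
  x=7: (0.068/0.299) × 52 = 11.8261
  x=8: (0.043/0.299) × 12 = 1.7258
Sum = 20.0000 + 18.4381 + 11.8261 + 1.7258 = 51.9900

51.99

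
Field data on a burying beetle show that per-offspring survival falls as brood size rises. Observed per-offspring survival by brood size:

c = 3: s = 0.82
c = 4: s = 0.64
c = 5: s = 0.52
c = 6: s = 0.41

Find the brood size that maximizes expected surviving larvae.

5

Expected surviving larvae = c × s(c):
  c=3: 3 × 0.82 = 2.460
  c=4: 4 × 0.64 = 2.560
  c=5: 5 × 0.52 = 2.600
  c=6: 6 × 0.41 = 2.460
Maximum at c = 5 (2.600 surviving larvae).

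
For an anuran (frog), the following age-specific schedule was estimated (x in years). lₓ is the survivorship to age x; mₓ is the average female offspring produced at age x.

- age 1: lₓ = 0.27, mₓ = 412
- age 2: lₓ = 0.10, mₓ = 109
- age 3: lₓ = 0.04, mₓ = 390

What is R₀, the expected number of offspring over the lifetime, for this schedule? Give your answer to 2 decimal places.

R₀ = Σ lₓ mₓ:
  age 1: 0.27 × 412 = 111.2400
  age 2: 0.10 × 109 = 10.9000
  age 3: 0.04 × 390 = 15.6000
R₀ = 111.2400 + 10.9000 + 15.6000 = 137.7400

137.74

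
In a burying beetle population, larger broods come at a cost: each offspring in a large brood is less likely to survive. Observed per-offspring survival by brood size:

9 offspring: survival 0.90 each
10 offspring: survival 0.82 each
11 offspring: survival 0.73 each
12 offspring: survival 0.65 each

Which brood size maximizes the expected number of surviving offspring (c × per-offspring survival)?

Expected surviving offspring = c × s(c):
  c=9: 9 × 0.90 = 8.100
  c=10: 10 × 0.82 = 8.200
  c=11: 11 × 0.73 = 8.030
  c=12: 12 × 0.65 = 7.800
Maximum at c = 10 (8.200 surviving offspring).

10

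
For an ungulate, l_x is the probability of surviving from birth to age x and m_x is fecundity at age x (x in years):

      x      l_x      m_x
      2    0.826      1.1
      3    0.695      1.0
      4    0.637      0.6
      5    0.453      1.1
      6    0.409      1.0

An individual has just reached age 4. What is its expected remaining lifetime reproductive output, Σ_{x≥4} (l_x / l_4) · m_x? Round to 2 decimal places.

2.02

l_4 = 0.637. Conditional survival from age 4 to x is l_x / l_4.
  x=4: (0.637/0.637) × 0.6 = 0.6000
  x=5: (0.453/0.637) × 1.1 = 0.7823
  x=6: (0.409/0.637) × 1.0 = 0.6421
Sum = 0.6000 + 0.7823 + 0.6421 = 2.0243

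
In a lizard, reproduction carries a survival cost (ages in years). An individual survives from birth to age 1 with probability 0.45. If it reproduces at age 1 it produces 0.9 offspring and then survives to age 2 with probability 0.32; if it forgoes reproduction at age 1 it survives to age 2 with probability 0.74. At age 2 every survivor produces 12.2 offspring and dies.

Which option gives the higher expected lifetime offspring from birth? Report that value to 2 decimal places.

breed at age 1: R₀ = 0.45 × (0.9 + 0.32 × 12.2) = 0.45 × 4.8040 = 2.1618
delay to age 2: R₀ = 0.45 × (0.74 × 12.2) = 0.45 × 9.0280 = 4.0626
Higher: delay to age 2 (4.0626).

4.06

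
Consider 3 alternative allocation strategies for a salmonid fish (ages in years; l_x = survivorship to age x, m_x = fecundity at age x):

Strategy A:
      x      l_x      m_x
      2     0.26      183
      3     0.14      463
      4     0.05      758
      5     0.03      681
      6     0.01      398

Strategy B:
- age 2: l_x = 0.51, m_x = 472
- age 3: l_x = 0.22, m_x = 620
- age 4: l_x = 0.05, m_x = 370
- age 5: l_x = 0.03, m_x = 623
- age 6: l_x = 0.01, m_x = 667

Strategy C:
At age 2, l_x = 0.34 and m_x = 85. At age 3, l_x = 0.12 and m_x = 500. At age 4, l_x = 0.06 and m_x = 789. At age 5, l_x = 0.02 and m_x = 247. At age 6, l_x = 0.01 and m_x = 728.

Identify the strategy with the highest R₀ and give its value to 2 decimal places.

420.98

Strategy A: R₀ = 0.26×183 + 0.14×463 + 0.05×758 + 0.03×681 + 0.01×398 = 174.7100
Strategy B: R₀ = 0.51×472 + 0.22×620 + 0.05×370 + 0.03×623 + 0.01×667 = 420.9800
Strategy C: R₀ = 0.34×85 + 0.12×500 + 0.06×789 + 0.02×247 + 0.01×728 = 148.4600
Highest R₀: strategy B with 420.9800.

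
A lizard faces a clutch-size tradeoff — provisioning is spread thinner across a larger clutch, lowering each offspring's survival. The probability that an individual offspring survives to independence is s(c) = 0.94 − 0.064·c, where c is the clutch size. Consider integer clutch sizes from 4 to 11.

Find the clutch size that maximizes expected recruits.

Expected recruits = c × s(c):
  c=4: 4 × 0.684 = 2.736
  c=5: 5 × 0.620 = 3.100
  c=6: 6 × 0.556 = 3.336
  c=7: 7 × 0.492 = 3.444
  c=8: 8 × 0.428 = 3.424
  c=9: 9 × 0.364 = 3.276
  c=10: 10 × 0.300 = 3.000
  c=11: 11 × 0.236 = 2.596
Maximum at c = 7 (3.444 recruits).

7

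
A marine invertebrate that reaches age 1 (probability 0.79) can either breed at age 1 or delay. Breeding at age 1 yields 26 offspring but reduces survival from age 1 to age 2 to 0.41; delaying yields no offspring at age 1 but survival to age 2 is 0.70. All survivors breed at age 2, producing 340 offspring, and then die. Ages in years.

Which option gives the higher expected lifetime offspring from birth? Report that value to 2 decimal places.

188.02

breed at age 1: R₀ = 0.79 × (26 + 0.41 × 340) = 0.79 × 165.4000 = 130.6660
delay to age 2: R₀ = 0.79 × (0.70 × 340) = 0.79 × 238.0000 = 188.0200
Higher: delay to age 2 (188.0200).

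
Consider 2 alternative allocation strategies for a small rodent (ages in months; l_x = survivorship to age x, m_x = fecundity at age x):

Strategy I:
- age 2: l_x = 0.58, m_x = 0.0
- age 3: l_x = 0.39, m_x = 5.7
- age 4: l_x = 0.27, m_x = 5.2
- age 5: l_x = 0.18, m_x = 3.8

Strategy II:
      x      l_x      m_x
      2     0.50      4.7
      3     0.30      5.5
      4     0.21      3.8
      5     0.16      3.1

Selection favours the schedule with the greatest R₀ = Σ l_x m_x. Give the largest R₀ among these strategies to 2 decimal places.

Strategy I: R₀ = 0.58×0.0 + 0.39×5.7 + 0.27×5.2 + 0.18×3.8 = 4.3110
Strategy II: R₀ = 0.50×4.7 + 0.30×5.5 + 0.21×3.8 + 0.16×3.1 = 5.2940
Highest R₀: strategy II with 5.2940.

5.29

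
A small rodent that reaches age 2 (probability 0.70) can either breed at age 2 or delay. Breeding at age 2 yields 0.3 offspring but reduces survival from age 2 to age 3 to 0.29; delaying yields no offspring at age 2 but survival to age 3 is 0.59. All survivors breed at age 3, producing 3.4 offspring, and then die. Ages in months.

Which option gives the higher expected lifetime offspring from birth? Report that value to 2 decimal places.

breed at age 2: R₀ = 0.70 × (0.3 + 0.29 × 3.4) = 0.70 × 1.2860 = 0.9002
delay to age 3: R₀ = 0.70 × (0.59 × 3.4) = 0.70 × 2.0060 = 1.4042
Higher: delay to age 3 (1.4042).

1.40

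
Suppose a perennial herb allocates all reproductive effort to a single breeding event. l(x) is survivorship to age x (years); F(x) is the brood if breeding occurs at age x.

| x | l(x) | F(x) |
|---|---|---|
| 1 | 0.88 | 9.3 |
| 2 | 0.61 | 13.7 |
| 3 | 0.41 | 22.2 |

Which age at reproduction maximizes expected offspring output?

Expected offspring if breeding at age x = l(x) × F(x):
  age 1: 0.88 × 9.3 = 8.184
  age 2: 0.61 × 13.7 = 8.357
  age 3: 0.41 × 22.2 = 9.102
Maximum at age 3 (9.102).

3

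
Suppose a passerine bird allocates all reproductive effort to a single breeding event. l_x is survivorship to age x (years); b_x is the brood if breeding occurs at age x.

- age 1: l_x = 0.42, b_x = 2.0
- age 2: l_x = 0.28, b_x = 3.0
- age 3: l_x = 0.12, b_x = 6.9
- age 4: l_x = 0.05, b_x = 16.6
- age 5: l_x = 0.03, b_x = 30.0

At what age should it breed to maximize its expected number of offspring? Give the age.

Expected offspring if breeding at age x = l_x × b_x:
  age 1: 0.42 × 2.0 = 0.840
  age 2: 0.28 × 3.0 = 0.840
  age 3: 0.12 × 6.9 = 0.828
  age 4: 0.05 × 16.6 = 0.830
  age 5: 0.03 × 30.0 = 0.900
Maximum at age 5 (0.900).

5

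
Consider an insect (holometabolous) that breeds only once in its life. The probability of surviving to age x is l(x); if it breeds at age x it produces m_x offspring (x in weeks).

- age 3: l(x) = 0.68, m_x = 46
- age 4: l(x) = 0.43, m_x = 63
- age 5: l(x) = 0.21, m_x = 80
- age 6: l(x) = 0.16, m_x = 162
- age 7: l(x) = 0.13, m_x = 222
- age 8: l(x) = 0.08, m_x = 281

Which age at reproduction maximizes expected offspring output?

Expected offspring if breeding at age x = l(x) × m_x:
  age 3: 0.68 × 46 = 31.280
  age 4: 0.43 × 63 = 27.090
  age 5: 0.21 × 80 = 16.800
  age 6: 0.16 × 162 = 25.920
  age 7: 0.13 × 222 = 28.860
  age 8: 0.08 × 281 = 22.480
Maximum at age 3 (31.280).

3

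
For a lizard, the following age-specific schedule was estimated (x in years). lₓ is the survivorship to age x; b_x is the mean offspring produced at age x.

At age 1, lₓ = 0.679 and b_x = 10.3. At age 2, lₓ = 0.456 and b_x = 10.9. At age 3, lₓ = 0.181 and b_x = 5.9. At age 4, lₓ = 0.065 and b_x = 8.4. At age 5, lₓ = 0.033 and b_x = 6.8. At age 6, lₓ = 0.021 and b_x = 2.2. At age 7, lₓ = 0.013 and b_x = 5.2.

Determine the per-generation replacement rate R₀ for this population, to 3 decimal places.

R₀ = Σ lₓ b_x:
  age 1: 0.679 × 10.3 = 6.9937
  age 2: 0.456 × 10.9 = 4.9704
  age 3: 0.181 × 5.9 = 1.0679
  age 4: 0.065 × 8.4 = 0.5460
  age 5: 0.033 × 6.8 = 0.2244
  age 6: 0.021 × 2.2 = 0.0462
  age 7: 0.013 × 5.2 = 0.0676
R₀ = 6.9937 + 4.9704 + 1.0679 + 0.5460 + 0.2244 + 0.0462 + 0.0676 = 13.9162

13.916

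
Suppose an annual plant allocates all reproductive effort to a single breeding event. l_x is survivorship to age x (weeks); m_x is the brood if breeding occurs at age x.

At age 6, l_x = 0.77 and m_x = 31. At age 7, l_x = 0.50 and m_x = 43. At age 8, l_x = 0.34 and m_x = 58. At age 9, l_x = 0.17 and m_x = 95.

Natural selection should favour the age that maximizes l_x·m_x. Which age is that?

Expected offspring if breeding at age x = l_x × m_x:
  age 6: 0.77 × 31 = 23.870
  age 7: 0.50 × 43 = 21.500
  age 8: 0.34 × 58 = 19.720
  age 9: 0.17 × 95 = 16.150
Maximum at age 6 (23.870).

6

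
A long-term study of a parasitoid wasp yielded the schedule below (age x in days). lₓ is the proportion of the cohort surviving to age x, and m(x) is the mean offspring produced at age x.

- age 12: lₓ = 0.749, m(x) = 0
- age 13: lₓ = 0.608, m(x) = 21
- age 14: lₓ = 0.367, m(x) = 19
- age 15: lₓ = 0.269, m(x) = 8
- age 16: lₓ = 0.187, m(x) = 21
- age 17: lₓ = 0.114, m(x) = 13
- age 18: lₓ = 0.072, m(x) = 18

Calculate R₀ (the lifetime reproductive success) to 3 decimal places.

28.598

R₀ = Σ lₓ m(x):
  age 12: 0.749 × 0 = 0.0000
  age 13: 0.608 × 21 = 12.7680
  age 14: 0.367 × 19 = 6.9730
  age 15: 0.269 × 8 = 2.1520
  age 16: 0.187 × 21 = 3.9270
  age 17: 0.114 × 13 = 1.4820
  age 18: 0.072 × 18 = 1.2960
R₀ = 0.0000 + 12.7680 + 6.9730 + 2.1520 + 3.9270 + 1.4820 + 1.2960 = 28.5980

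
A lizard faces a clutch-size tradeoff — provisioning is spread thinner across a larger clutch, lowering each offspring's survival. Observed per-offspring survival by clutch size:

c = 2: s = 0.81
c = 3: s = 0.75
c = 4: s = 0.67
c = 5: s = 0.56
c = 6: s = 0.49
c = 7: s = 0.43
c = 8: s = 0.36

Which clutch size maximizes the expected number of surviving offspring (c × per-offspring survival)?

7

Expected surviving offspring = c × s(c):
  c=2: 2 × 0.81 = 1.620
  c=3: 3 × 0.75 = 2.250
  c=4: 4 × 0.67 = 2.680
  c=5: 5 × 0.56 = 2.800
  c=6: 6 × 0.49 = 2.940
  c=7: 7 × 0.43 = 3.010
  c=8: 8 × 0.36 = 2.880
Maximum at c = 7 (3.010 surviving offspring).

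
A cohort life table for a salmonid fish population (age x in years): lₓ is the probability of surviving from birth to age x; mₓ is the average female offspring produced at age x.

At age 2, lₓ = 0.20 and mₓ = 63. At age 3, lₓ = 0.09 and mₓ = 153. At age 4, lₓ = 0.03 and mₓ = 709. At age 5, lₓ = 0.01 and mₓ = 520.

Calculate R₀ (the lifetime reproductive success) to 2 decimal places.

52.84

R₀ = Σ lₓ mₓ:
  age 2: 0.20 × 63 = 12.6000
  age 3: 0.09 × 153 = 13.7700
  age 4: 0.03 × 709 = 21.2700
  age 5: 0.01 × 520 = 5.2000
R₀ = 12.6000 + 13.7700 + 21.2700 + 5.2000 = 52.8400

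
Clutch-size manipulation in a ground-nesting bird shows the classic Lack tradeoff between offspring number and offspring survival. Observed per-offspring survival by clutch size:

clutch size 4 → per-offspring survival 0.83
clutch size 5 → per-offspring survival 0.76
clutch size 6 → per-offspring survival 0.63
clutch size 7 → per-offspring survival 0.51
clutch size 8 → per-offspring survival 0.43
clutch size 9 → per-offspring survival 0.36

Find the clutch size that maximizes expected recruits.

5

Expected recruits = c × s(c):
  c=4: 4 × 0.83 = 3.320
  c=5: 5 × 0.76 = 3.800
  c=6: 6 × 0.63 = 3.780
  c=7: 7 × 0.51 = 3.570
  c=8: 8 × 0.43 = 3.440
  c=9: 9 × 0.36 = 3.240
Maximum at c = 5 (3.800 recruits).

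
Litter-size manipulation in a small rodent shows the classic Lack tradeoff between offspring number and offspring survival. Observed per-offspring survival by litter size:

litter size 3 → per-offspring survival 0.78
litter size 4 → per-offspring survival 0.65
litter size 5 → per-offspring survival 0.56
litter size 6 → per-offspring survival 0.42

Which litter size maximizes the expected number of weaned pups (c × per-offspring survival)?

5

Expected weaned pups = c × s(c):
  c=3: 3 × 0.78 = 2.340
  c=4: 4 × 0.65 = 2.600
  c=5: 5 × 0.56 = 2.800
  c=6: 6 × 0.42 = 2.520
Maximum at c = 5 (2.800 weaned pups).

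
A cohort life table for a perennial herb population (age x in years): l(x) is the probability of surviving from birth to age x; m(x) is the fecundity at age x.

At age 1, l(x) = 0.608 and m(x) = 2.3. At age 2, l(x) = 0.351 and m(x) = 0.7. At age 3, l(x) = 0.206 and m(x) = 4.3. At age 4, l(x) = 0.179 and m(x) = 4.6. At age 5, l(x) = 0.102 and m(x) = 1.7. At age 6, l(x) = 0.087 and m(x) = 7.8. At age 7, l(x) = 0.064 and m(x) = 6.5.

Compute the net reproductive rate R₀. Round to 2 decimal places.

R₀ = Σ l(x) m(x):
  age 1: 0.608 × 2.3 = 1.3984
  age 2: 0.351 × 0.7 = 0.2457
  age 3: 0.206 × 4.3 = 0.8858
  age 4: 0.179 × 4.6 = 0.8234
  age 5: 0.102 × 1.7 = 0.1734
  age 6: 0.087 × 7.8 = 0.6786
  age 7: 0.064 × 6.5 = 0.4160
R₀ = 1.3984 + 0.2457 + 0.8858 + 0.8234 + 0.1734 + 0.6786 + 0.4160 = 4.6213

4.62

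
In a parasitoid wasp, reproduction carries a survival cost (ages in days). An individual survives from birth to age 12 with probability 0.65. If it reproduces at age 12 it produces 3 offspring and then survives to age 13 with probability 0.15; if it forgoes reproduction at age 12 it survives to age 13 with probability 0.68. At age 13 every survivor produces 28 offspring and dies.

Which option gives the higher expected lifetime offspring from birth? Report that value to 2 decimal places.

12.38

breed at age 12: R₀ = 0.65 × (3 + 0.15 × 28) = 0.65 × 7.2000 = 4.6800
delay to age 13: R₀ = 0.65 × (0.68 × 28) = 0.65 × 19.0400 = 12.3760
Higher: delay to age 13 (12.3760).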